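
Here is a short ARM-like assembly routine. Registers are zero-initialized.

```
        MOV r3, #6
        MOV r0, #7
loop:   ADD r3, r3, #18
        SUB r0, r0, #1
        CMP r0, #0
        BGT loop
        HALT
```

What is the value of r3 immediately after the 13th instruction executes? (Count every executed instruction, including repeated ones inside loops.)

60

r3=6
r0=7
r3=6+18=24
r0=7-1=6
CMP r0, #0  (cmp 6,0)
BGT loop: taken
r3=24+18=42
r0=6-1=5
CMP r0, #0  (cmp 5,0)
BGT loop: taken
r3=42+18=60
r0=5-1=4
CMP r0, #0  (cmp 4,0)
After step 13: r3 = 60.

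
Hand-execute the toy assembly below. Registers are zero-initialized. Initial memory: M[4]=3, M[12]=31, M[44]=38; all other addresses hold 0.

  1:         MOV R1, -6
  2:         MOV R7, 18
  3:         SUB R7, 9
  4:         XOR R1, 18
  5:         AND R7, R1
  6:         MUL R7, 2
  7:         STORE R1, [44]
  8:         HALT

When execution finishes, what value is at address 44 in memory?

-24

after MOV R1, -6: R1=-6
after MOV R7, 18: R7=18
after SUB R7, 9: R7=18-9=9
after XOR R1, 18: R1=(-6)^18=-24
after AND R7, R1: R7=9&(-24)=8
after MUL R7, 2: R7=8*2=16
STORE R1, [44] → M[44]=-24
halt.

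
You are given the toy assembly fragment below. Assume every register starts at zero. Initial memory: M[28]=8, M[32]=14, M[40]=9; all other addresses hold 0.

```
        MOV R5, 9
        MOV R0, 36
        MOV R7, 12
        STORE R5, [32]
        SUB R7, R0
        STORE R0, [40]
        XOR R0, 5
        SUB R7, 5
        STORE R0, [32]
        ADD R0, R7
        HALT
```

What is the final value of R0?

after MOV R5, 9: R5=9
after MOV R0, 36: R0=36
after MOV R7, 12: R7=12
STORE R5, [32] → M[32]=9
after SUB R7, R0: R7=12-36=-24
STORE R0, [40] → M[40]=36
after XOR R0, 5: R0=36^5=33
after SUB R7, 5: R7=(-24)-5=-29
STORE R0, [32] → M[32]=33
after ADD R0, R7: R0=33+(-29)=4
halt.

4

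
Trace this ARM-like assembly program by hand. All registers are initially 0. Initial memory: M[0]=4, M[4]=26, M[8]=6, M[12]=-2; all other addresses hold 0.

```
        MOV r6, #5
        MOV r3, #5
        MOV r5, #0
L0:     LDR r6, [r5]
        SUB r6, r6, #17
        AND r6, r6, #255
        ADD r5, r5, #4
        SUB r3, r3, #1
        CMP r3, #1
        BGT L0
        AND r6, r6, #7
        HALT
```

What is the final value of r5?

after MOV r6, #5: r6=5
after MOV r3, #5: r3=5
after MOV r5, #0: r5=0
after LDR r6, [r5]: r6=M[0]=4
after SUB r6, r6, #17: r6=4-17=-13
after AND r6, r6, #255: r6=(-13)&255=243
after ADD r5, r5, #4: r5=0+4=4
after SUB r3, r3, #1: r3=5-1=4
CMP r3, #1  (cmp 4,1)
BGT L0: taken
after LDR r6, [r5]: r6=M[4]=26
after SUB r6, r6, #17: r6=26-17=9
after AND r6, r6, #255: r6=9&255=9
after ADD r5, r5, #4: r5=4+4=8
after SUB r3, r3, #1: r3=4-1=3
CMP r3, #1  (cmp 3,1)
BGT L0: taken
after LDR r6, [r5]: r6=M[8]=6
after SUB r6, r6, #17: r6=6-17=-11
after AND r6, r6, #255: r6=(-11)&255=245
after ADD r5, r5, #4: r5=8+4=12
after SUB r3, r3, #1: r3=3-1=2
CMP r3, #1  (cmp 2,1)
BGT L0: taken
after LDR r6, [r5]: r6=M[12]=-2
after SUB r6, r6, #17: r6=(-2)-17=-19
after AND r6, r6, #255: r6=(-19)&255=237
after ADD r5, r5, #4: r5=12+4=16
after SUB r3, r3, #1: r3=2-1=1
CMP r3, #1  (cmp 1,1)
BGT L0: not taken
after AND r6, r6, #7: r6=237&7=5
halt.

16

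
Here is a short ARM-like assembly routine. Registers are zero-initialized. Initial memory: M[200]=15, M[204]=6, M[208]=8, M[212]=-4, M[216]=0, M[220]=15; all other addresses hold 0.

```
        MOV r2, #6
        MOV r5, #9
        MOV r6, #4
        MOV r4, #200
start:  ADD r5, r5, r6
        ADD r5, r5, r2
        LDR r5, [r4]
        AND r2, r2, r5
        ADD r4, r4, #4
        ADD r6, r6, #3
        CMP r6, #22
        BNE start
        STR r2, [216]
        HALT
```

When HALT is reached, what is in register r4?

after MOV r2, #6: r2=6
after MOV r5, #9: r5=9
after MOV r6, #4: r6=4
after MOV r4, #200: r4=200
after ADD r5, r5, r6: r5=9+4=13
after ADD r5, r5, r2: r5=13+6=19
after LDR r5, [r4]: r5=M[200]=15
after AND r2, r2, r5: r2=6&15=6
after ADD r4, r4, #4: r4=200+4=204
after ADD r6, r6, #3: r6=4+3=7
CMP r6, #22  (cmp 7,22)
BNE start: taken
after ADD r5, r5, r6: r5=15+7=22
after ADD r5, r5, r2: r5=22+6=28
after LDR r5, [r4]: r5=M[204]=6
after AND r2, r2, r5: r2=6&6=6
after ADD r4, r4, #4: r4=204+4=208
after ADD r6, r6, #3: r6=7+3=10
CMP r6, #22  (cmp 10,22)
BNE start: taken
after ADD r5, r5, r6: r5=6+10=16
after ADD r5, r5, r2: r5=16+6=22
after LDR r5, [r4]: r5=M[208]=8
after AND r2, r2, r5: r2=6&8=0
after ADD r4, r4, #4: r4=208+4=212
after ADD r6, r6, #3: r6=10+3=13
CMP r6, #22  (cmp 13,22)
BNE start: taken
after ADD r5, r5, r6: r5=8+13=21
after ADD r5, r5, r2: r5=21+0=21
after LDR r5, [r4]: r5=M[212]=-4
after AND r2, r2, r5: r2=0&(-4)=0
after ADD r4, r4, #4: r4=212+4=216
after ADD r6, r6, #3: r6=13+3=16
CMP r6, #22  (cmp 16,22)
BNE start: taken
after ADD r5, r5, r6: r5=(-4)+16=12
after ADD r5, r5, r2: r5=12+0=12
after LDR r5, [r4]: r5=M[216]=0
after AND r2, r2, r5: r2=0&0=0
after ADD r4, r4, #4: r4=216+4=220
after ADD r6, r6, #3: r6=16+3=19
CMP r6, #22  (cmp 19,22)
BNE start: taken
after ADD r5, r5, r6: r5=0+19=19
after ADD r5, r5, r2: r5=19+0=19
after LDR r5, [r4]: r5=M[220]=15
after AND r2, r2, r5: r2=0&15=0
after ADD r4, r4, #4: r4=220+4=224
after ADD r6, r6, #3: r6=19+3=22
CMP r6, #22  (cmp 22,22)
BNE start: not taken
STR r2, [216] → M[216]=0
halt.

224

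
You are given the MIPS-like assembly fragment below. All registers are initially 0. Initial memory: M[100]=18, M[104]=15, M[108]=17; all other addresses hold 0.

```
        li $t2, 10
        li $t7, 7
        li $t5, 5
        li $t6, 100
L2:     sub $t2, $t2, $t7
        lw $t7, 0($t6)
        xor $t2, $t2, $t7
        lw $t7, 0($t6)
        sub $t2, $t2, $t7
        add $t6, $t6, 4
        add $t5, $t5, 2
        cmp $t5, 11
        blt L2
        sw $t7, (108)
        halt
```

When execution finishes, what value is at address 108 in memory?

li $t2, 10 → $t2=10
li $t7, 7 → $t7=7
li $t5, 5 → $t5=5
li $t6, 100 → $t6=100
sub $t2, $t2, $t7 → $t2=10-7=3
lw $t7, 0($t6) → $t7=M[100]=18
xor $t2, $t2, $t7 → $t2=3^18=17
lw $t7, 0($t6) → $t7=M[100]=18
sub $t2, $t2, $t7 → $t2=17-18=-1
add $t6, $t6, 4 → $t6=100+4=104
add $t5, $t5, 2 → $t5=5+2=7
cmp $t5, 11  (cmp 7,11)
blt L2: taken
sub $t2, $t2, $t7 → $t2=(-1)-18=-19
lw $t7, 0($t6) → $t7=M[104]=15
xor $t2, $t2, $t7 → $t2=(-19)^15=-30
lw $t7, 0($t6) → $t7=M[104]=15
sub $t2, $t2, $t7 → $t2=(-30)-15=-45
add $t6, $t6, 4 → $t6=104+4=108
add $t5, $t5, 2 → $t5=7+2=9
cmp $t5, 11  (cmp 9,11)
blt L2: taken
sub $t2, $t2, $t7 → $t2=(-45)-15=-60
lw $t7, 0($t6) → $t7=M[108]=17
xor $t2, $t2, $t7 → $t2=(-60)^17=-43
lw $t7, 0($t6) → $t7=M[108]=17
sub $t2, $t2, $t7 → $t2=(-43)-17=-60
add $t6, $t6, 4 → $t6=108+4=112
add $t5, $t5, 2 → $t5=9+2=11
cmp $t5, 11  (cmp 11,11)
blt L2: not taken
sw $t7, (108) → M[108]=17
halt.

17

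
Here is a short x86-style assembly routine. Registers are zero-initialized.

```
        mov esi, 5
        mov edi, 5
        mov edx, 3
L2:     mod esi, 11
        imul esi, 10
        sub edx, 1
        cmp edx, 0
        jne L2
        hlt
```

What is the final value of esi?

esi=5
edi=5
edx=3
esi=5%11=5
esi=5*10=50
edx=3-1=2
cmp edx, 0  (cmp 2,0)
jne L2: taken
esi=50%11=6
esi=6*10=60
edx=2-1=1
cmp edx, 0  (cmp 1,0)
jne L2: taken
esi=60%11=5
esi=5*10=50
edx=1-1=0
cmp edx, 0  (cmp 0,0)
jne L2: not taken
halt.

50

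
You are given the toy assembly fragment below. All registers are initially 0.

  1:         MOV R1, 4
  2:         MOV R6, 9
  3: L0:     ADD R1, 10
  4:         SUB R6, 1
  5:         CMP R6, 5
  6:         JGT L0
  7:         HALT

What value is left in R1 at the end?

44

MOV R1, 4 → R1=4
MOV R6, 9 → R6=9
ADD R1, 10 → R1=4+10=14
SUB R6, 1 → R6=9-1=8
CMP R6, 5  (cmp 8,5)
JGT L0: taken
ADD R1, 10 → R1=14+10=24
SUB R6, 1 → R6=8-1=7
CMP R6, 5  (cmp 7,5)
JGT L0: taken
ADD R1, 10 → R1=24+10=34
SUB R6, 1 → R6=7-1=6
CMP R6, 5  (cmp 6,5)
JGT L0: taken
ADD R1, 10 → R1=34+10=44
SUB R6, 1 → R6=6-1=5
CMP R6, 5  (cmp 5,5)
JGT L0: not taken
halt.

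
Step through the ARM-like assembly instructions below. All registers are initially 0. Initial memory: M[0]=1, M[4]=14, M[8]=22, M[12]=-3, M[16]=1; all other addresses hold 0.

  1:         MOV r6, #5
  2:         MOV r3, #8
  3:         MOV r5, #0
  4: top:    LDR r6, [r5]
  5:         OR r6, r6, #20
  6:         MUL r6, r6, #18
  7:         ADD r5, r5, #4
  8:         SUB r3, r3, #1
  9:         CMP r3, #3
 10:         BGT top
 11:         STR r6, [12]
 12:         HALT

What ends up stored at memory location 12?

378

MOV r6, #5 → r6=5
MOV r3, #8 → r3=8
MOV r5, #0 → r5=0
LDR r6, [r5] → r6=M[0]=1
OR r6, r6, #20 → r6=1|20=21
MUL r6, r6, #18 → r6=21*18=378
ADD r5, r5, #4 → r5=0+4=4
SUB r3, r3, #1 → r3=8-1=7
CMP r3, #3  (cmp 7,3)
BGT top: taken
LDR r6, [r5] → r6=M[4]=14
OR r6, r6, #20 → r6=14|20=30
MUL r6, r6, #18 → r6=30*18=540
ADD r5, r5, #4 → r5=4+4=8
SUB r3, r3, #1 → r3=7-1=6
CMP r3, #3  (cmp 6,3)
BGT top: taken
LDR r6, [r5] → r6=M[8]=22
OR r6, r6, #20 → r6=22|20=22
MUL r6, r6, #18 → r6=22*18=396
ADD r5, r5, #4 → r5=8+4=12
SUB r3, r3, #1 → r3=6-1=5
CMP r3, #3  (cmp 5,3)
BGT top: taken
LDR r6, [r5] → r6=M[12]=-3
OR r6, r6, #20 → r6=(-3)|20=-3
MUL r6, r6, #18 → r6=(-3)*18=-54
ADD r5, r5, #4 → r5=12+4=16
SUB r3, r3, #1 → r3=5-1=4
CMP r3, #3  (cmp 4,3)
BGT top: taken
LDR r6, [r5] → r6=M[16]=1
OR r6, r6, #20 → r6=1|20=21
MUL r6, r6, #18 → r6=21*18=378
ADD r5, r5, #4 → r5=16+4=20
SUB r3, r3, #1 → r3=4-1=3
CMP r3, #3  (cmp 3,3)
BGT top: not taken
STR r6, [12] → M[12]=378
halt.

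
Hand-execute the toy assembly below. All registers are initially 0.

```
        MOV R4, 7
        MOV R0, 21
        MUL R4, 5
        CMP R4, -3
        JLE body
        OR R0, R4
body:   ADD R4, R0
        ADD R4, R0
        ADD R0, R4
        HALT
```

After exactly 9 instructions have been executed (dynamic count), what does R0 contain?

200

after MOV R4, 7: R4=7
after MOV R0, 21: R0=21
after MUL R4, 5: R4=7*5=35
CMP R4, -3  (cmp 35,-3)
JLE body: not taken
after OR R0, R4: R0=21|35=55
after ADD R4, R0: R4=35+55=90
after ADD R4, R0: R4=90+55=145
after ADD R0, R4: R0=55+145=200
After step 9: R0 = 200.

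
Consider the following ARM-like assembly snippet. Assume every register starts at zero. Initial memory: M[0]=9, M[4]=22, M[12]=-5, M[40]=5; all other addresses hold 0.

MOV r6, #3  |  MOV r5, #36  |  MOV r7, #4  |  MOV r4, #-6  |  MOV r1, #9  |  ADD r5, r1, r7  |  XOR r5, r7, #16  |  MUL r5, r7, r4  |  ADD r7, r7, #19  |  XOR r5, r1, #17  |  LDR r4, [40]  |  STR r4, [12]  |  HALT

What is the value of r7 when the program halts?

after MOV r6, #3: r6=3
after MOV r5, #36: r5=36
after MOV r7, #4: r7=4
after MOV r4, #-6: r4=-6
after MOV r1, #9: r1=9
after ADD r5, r1, r7: r5=9+4=13
after XOR r5, r7, #16: r5=4^16=20
after MUL r5, r7, r4: r5=4*(-6)=-24
after ADD r7, r7, #19: r7=4+19=23
after XOR r5, r1, #17: r5=9^17=24
after LDR r4, [40]: r4=M[40]=5
STR r4, [12] → M[12]=5
halt.

23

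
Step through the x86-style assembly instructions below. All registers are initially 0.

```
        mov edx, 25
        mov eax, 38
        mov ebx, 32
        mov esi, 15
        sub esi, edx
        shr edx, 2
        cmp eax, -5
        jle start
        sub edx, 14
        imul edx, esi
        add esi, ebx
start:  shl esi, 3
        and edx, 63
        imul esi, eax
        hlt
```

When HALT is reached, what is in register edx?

edx=25
eax=38
ebx=32
esi=15
esi=15-25=-10
edx=25>>2=6
cmp eax, -5  (cmp 38,-5)
jle start: not taken
edx=6-14=-8
edx=(-8)*(-10)=80
esi=(-10)+32=22
esi=22<<3=176
edx=80&63=16
esi=176*38=6688
halt.

16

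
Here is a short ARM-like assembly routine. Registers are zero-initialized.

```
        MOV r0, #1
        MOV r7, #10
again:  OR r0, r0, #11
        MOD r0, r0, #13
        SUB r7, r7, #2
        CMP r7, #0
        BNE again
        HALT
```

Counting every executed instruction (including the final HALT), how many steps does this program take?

MOV r0, #1 → r0=1
MOV r7, #10 → r7=10
OR r0, r0, #11 → r0=1|11=11
MOD r0, r0, #13 → r0=11%13=11
SUB r7, r7, #2 → r7=10-2=8
CMP r7, #0  (cmp 8,0)
BNE again: taken
OR r0, r0, #11 → r0=11|11=11
MOD r0, r0, #13 → r0=11%13=11
SUB r7, r7, #2 → r7=8-2=6
CMP r7, #0  (cmp 6,0)
BNE again: taken
OR r0, r0, #11 → r0=11|11=11
MOD r0, r0, #13 → r0=11%13=11
SUB r7, r7, #2 → r7=6-2=4
CMP r7, #0  (cmp 4,0)
BNE again: taken
OR r0, r0, #11 → r0=11|11=11
MOD r0, r0, #13 → r0=11%13=11
SUB r7, r7, #2 → r7=4-2=2
CMP r7, #0  (cmp 2,0)
BNE again: taken
OR r0, r0, #11 → r0=11|11=11
MOD r0, r0, #13 → r0=11%13=11
SUB r7, r7, #2 → r7=2-2=0
CMP r7, #0  (cmp 0,0)
BNE again: not taken
halt.
Total executed instructions: 28.

28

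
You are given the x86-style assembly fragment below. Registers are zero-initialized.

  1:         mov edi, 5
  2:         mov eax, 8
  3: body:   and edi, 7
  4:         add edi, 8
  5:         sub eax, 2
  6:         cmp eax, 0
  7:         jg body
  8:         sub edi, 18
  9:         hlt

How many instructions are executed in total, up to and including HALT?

24

after mov edi, 5: edi=5
after mov eax, 8: eax=8
after and edi, 7: edi=5&7=5
after add edi, 8: edi=5+8=13
after sub eax, 2: eax=8-2=6
cmp eax, 0  (cmp 6,0)
jg body: taken
after and edi, 7: edi=13&7=5
after add edi, 8: edi=5+8=13
after sub eax, 2: eax=6-2=4
cmp eax, 0  (cmp 4,0)
jg body: taken
after and edi, 7: edi=13&7=5
after add edi, 8: edi=5+8=13
after sub eax, 2: eax=4-2=2
cmp eax, 0  (cmp 2,0)
jg body: taken
after and edi, 7: edi=13&7=5
after add edi, 8: edi=5+8=13
after sub eax, 2: eax=2-2=0
cmp eax, 0  (cmp 0,0)
jg body: not taken
after sub edi, 18: edi=13-18=-5
halt.
Total executed instructions: 24.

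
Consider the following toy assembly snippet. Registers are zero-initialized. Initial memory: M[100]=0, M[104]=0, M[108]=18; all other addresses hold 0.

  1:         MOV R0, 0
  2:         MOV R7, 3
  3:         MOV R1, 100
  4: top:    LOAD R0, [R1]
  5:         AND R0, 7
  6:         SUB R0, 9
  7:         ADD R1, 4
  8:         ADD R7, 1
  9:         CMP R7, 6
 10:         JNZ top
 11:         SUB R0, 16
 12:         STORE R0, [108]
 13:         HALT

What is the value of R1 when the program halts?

after MOV R0, 0: R0=0
after MOV R7, 3: R7=3
after MOV R1, 100: R1=100
after LOAD R0, [R1]: R0=M[100]=0
after AND R0, 7: R0=0&7=0
after SUB R0, 9: R0=0-9=-9
after ADD R1, 4: R1=100+4=104
after ADD R7, 1: R7=3+1=4
CMP R7, 6  (cmp 4,6)
JNZ top: taken
after LOAD R0, [R1]: R0=M[104]=0
after AND R0, 7: R0=0&7=0
after SUB R0, 9: R0=0-9=-9
after ADD R1, 4: R1=104+4=108
after ADD R7, 1: R7=4+1=5
CMP R7, 6  (cmp 5,6)
JNZ top: taken
after LOAD R0, [R1]: R0=M[108]=18
after AND R0, 7: R0=18&7=2
after SUB R0, 9: R0=2-9=-7
after ADD R1, 4: R1=108+4=112
after ADD R7, 1: R7=5+1=6
CMP R7, 6  (cmp 6,6)
JNZ top: not taken
after SUB R0, 16: R0=(-7)-16=-23
STORE R0, [108] → M[108]=-23
halt.

112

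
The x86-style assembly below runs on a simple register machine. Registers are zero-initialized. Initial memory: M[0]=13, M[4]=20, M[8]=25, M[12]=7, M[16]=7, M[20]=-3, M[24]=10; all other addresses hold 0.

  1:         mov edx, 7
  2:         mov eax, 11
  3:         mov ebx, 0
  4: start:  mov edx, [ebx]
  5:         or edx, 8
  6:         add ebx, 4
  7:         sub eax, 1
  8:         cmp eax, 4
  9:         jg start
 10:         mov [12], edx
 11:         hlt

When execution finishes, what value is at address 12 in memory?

10

after mov edx, 7: edx=7
after mov eax, 11: eax=11
after mov ebx, 0: ebx=0
after mov edx, [ebx]: edx=M[0]=13
after or edx, 8: edx=13|8=13
after add ebx, 4: ebx=0+4=4
after sub eax, 1: eax=11-1=10
cmp eax, 4  (cmp 10,4)
jg start: taken
after mov edx, [ebx]: edx=M[4]=20
after or edx, 8: edx=20|8=28
after add ebx, 4: ebx=4+4=8
after sub eax, 1: eax=10-1=9
cmp eax, 4  (cmp 9,4)
jg start: taken
after mov edx, [ebx]: edx=M[8]=25
after or edx, 8: edx=25|8=25
after add ebx, 4: ebx=8+4=12
after sub eax, 1: eax=9-1=8
cmp eax, 4  (cmp 8,4)
jg start: taken
after mov edx, [ebx]: edx=M[12]=7
after or edx, 8: edx=7|8=15
after add ebx, 4: ebx=12+4=16
after sub eax, 1: eax=8-1=7
cmp eax, 4  (cmp 7,4)
jg start: taken
after mov edx, [ebx]: edx=M[16]=7
after or edx, 8: edx=7|8=15
after add ebx, 4: ebx=16+4=20
after sub eax, 1: eax=7-1=6
cmp eax, 4  (cmp 6,4)
jg start: taken
after mov edx, [ebx]: edx=M[20]=-3
after or edx, 8: edx=(-3)|8=-3
after add ebx, 4: ebx=20+4=24
after sub eax, 1: eax=6-1=5
cmp eax, 4  (cmp 5,4)
jg start: taken
after mov edx, [ebx]: edx=M[24]=10
after or edx, 8: edx=10|8=10
after add ebx, 4: ebx=24+4=28
after sub eax, 1: eax=5-1=4
cmp eax, 4  (cmp 4,4)
jg start: not taken
mov [12], edx → M[12]=10
halt.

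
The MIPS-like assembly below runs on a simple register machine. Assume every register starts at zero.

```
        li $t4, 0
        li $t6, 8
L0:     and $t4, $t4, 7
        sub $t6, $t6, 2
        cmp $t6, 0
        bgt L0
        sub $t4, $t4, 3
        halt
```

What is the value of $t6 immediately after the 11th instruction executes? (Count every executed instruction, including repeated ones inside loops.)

li $t4, 0 → $t4=0
li $t6, 8 → $t6=8
and $t4, $t4, 7 → $t4=0&7=0
sub $t6, $t6, 2 → $t6=8-2=6
cmp $t6, 0  (cmp 6,0)
bgt L0: taken
and $t4, $t4, 7 → $t4=0&7=0
sub $t6, $t6, 2 → $t6=6-2=4
cmp $t6, 0  (cmp 4,0)
bgt L0: taken
and $t4, $t4, 7 → $t4=0&7=0
After step 11: $t6 = 4.

4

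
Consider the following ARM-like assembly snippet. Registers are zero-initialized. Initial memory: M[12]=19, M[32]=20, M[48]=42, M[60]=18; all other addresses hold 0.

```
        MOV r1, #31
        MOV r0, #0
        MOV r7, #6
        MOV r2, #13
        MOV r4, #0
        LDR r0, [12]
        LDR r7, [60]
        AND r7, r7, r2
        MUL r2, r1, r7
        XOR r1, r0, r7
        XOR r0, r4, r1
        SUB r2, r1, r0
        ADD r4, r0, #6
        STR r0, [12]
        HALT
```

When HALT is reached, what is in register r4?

after MOV r1, #31: r1=31
after MOV r0, #0: r0=0
after MOV r7, #6: r7=6
after MOV r2, #13: r2=13
after MOV r4, #0: r4=0
after LDR r0, [12]: r0=M[12]=19
after LDR r7, [60]: r7=M[60]=18
after AND r7, r7, r2: r7=18&13=0
after MUL r2, r1, r7: r2=31*0=0
after XOR r1, r0, r7: r1=19^0=19
after XOR r0, r4, r1: r0=0^19=19
after SUB r2, r1, r0: r2=19-19=0
after ADD r4, r0, #6: r4=19+6=25
STR r0, [12] → M[12]=19
halt.

25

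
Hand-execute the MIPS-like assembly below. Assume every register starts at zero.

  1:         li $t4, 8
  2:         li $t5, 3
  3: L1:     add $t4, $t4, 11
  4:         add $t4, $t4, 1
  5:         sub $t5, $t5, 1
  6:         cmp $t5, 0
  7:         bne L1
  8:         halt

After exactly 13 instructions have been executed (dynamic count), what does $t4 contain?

li $t4, 8 → $t4=8
li $t5, 3 → $t5=3
add $t4, $t4, 11 → $t4=8+11=19
add $t4, $t4, 1 → $t4=19+1=20
sub $t5, $t5, 1 → $t5=3-1=2
cmp $t5, 0  (cmp 2,0)
bne L1: taken
add $t4, $t4, 11 → $t4=20+11=31
add $t4, $t4, 1 → $t4=31+1=32
sub $t5, $t5, 1 → $t5=2-1=1
cmp $t5, 0  (cmp 1,0)
bne L1: taken
add $t4, $t4, 11 → $t4=32+11=43
After step 13: $t4 = 43.

43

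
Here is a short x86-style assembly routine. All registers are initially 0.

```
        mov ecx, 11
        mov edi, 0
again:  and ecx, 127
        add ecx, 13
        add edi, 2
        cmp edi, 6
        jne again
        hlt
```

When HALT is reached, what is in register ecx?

mov ecx, 11 → ecx=11
mov edi, 0 → edi=0
and ecx, 127 → ecx=11&127=11
add ecx, 13 → ecx=11+13=24
add edi, 2 → edi=0+2=2
cmp edi, 6  (cmp 2,6)
jne again: taken
and ecx, 127 → ecx=24&127=24
add ecx, 13 → ecx=24+13=37
add edi, 2 → edi=2+2=4
cmp edi, 6  (cmp 4,6)
jne again: taken
and ecx, 127 → ecx=37&127=37
add ecx, 13 → ecx=37+13=50
add edi, 2 → edi=4+2=6
cmp edi, 6  (cmp 6,6)
jne again: not taken
halt.

50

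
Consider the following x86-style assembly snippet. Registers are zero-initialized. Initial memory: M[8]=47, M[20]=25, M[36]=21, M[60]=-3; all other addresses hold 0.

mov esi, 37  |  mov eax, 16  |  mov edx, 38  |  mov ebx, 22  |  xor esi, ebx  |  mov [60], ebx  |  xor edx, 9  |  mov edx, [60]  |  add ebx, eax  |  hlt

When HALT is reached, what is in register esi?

after mov esi, 37: esi=37
after mov eax, 16: eax=16
after mov edx, 38: edx=38
after mov ebx, 22: ebx=22
after xor esi, ebx: esi=37^22=51
mov [60], ebx → M[60]=22
after xor edx, 9: edx=38^9=47
after mov edx, [60]: edx=M[60]=22
after add ebx, eax: ebx=22+16=38
halt.

51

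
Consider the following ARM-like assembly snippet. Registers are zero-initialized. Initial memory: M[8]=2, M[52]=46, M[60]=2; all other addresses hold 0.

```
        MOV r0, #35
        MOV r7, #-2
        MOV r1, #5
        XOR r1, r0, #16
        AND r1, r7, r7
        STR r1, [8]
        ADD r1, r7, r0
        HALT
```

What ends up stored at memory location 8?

-2

r0=35
r7=-2
r1=5
r1=35^16=51
r1=(-2)&(-2)=-2
STR r1, [8] → M[8]=-2
r1=(-2)+35=33
halt.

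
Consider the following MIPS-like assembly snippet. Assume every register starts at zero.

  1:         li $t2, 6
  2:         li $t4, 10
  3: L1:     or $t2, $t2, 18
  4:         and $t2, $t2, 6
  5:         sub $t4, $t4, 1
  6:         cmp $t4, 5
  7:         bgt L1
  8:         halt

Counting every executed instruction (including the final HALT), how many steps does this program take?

after li $t2, 6: $t2=6
after li $t4, 10: $t4=10
after or $t2, $t2, 18: $t2=6|18=22
after and $t2, $t2, 6: $t2=22&6=6
after sub $t4, $t4, 1: $t4=10-1=9
cmp $t4, 5  (cmp 9,5)
bgt L1: taken
after or $t2, $t2, 18: $t2=6|18=22
after and $t2, $t2, 6: $t2=22&6=6
after sub $t4, $t4, 1: $t4=9-1=8
cmp $t4, 5  (cmp 8,5)
bgt L1: taken
after or $t2, $t2, 18: $t2=6|18=22
after and $t2, $t2, 6: $t2=22&6=6
after sub $t4, $t4, 1: $t4=8-1=7
cmp $t4, 5  (cmp 7,5)
bgt L1: taken
after or $t2, $t2, 18: $t2=6|18=22
after and $t2, $t2, 6: $t2=22&6=6
after sub $t4, $t4, 1: $t4=7-1=6
cmp $t4, 5  (cmp 6,5)
bgt L1: taken
after or $t2, $t2, 18: $t2=6|18=22
after and $t2, $t2, 6: $t2=22&6=6
after sub $t4, $t4, 1: $t4=6-1=5
cmp $t4, 5  (cmp 5,5)
bgt L1: not taken
halt.
Total executed instructions: 28.

28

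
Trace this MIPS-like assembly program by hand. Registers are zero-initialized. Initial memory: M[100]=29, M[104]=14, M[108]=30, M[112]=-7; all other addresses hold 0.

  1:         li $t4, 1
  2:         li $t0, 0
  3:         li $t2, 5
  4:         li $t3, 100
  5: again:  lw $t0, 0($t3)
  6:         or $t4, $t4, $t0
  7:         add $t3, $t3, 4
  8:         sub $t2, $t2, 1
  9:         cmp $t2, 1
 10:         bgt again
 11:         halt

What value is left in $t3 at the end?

116

after li $t4, 1: $t4=1
after li $t0, 0: $t0=0
after li $t2, 5: $t2=5
after li $t3, 100: $t3=100
after lw $t0, 0($t3): $t0=M[100]=29
after or $t4, $t4, $t0: $t4=1|29=29
after add $t3, $t3, 4: $t3=100+4=104
after sub $t2, $t2, 1: $t2=5-1=4
cmp $t2, 1  (cmp 4,1)
bgt again: taken
after lw $t0, 0($t3): $t0=M[104]=14
after or $t4, $t4, $t0: $t4=29|14=31
after add $t3, $t3, 4: $t3=104+4=108
after sub $t2, $t2, 1: $t2=4-1=3
cmp $t2, 1  (cmp 3,1)
bgt again: taken
after lw $t0, 0($t3): $t0=M[108]=30
after or $t4, $t4, $t0: $t4=31|30=31
after add $t3, $t3, 4: $t3=108+4=112
after sub $t2, $t2, 1: $t2=3-1=2
cmp $t2, 1  (cmp 2,1)
bgt again: taken
after lw $t0, 0($t3): $t0=M[112]=-7
after or $t4, $t4, $t0: $t4=31|(-7)=-1
after add $t3, $t3, 4: $t3=112+4=116
after sub $t2, $t2, 1: $t2=2-1=1
cmp $t2, 1  (cmp 1,1)
bgt again: not taken
halt.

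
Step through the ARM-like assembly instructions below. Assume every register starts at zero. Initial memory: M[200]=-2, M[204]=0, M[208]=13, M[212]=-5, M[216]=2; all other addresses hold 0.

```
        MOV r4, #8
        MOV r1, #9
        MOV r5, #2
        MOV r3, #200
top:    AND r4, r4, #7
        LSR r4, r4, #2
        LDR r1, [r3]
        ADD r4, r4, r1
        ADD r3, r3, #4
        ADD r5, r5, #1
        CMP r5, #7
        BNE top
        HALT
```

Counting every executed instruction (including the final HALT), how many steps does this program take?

MOV r4, #8 → r4=8
MOV r1, #9 → r1=9
MOV r5, #2 → r5=2
MOV r3, #200 → r3=200
AND r4, r4, #7 → r4=8&7=0
LSR r4, r4, #2 → r4=0>>2=0
LDR r1, [r3] → r1=M[200]=-2
ADD r4, r4, r1 → r4=0+(-2)=-2
ADD r3, r3, #4 → r3=200+4=204
ADD r5, r5, #1 → r5=2+1=3
CMP r5, #7  (cmp 3,7)
BNE top: taken
AND r4, r4, #7 → r4=(-2)&7=6
LSR r4, r4, #2 → r4=6>>2=1
LDR r1, [r3] → r1=M[204]=0
ADD r4, r4, r1 → r4=1+0=1
ADD r3, r3, #4 → r3=204+4=208
ADD r5, r5, #1 → r5=3+1=4
CMP r5, #7  (cmp 4,7)
BNE top: taken
AND r4, r4, #7 → r4=1&7=1
LSR r4, r4, #2 → r4=1>>2=0
LDR r1, [r3] → r1=M[208]=13
ADD r4, r4, r1 → r4=0+13=13
ADD r3, r3, #4 → r3=208+4=212
ADD r5, r5, #1 → r5=4+1=5
CMP r5, #7  (cmp 5,7)
BNE top: taken
AND r4, r4, #7 → r4=13&7=5
LSR r4, r4, #2 → r4=5>>2=1
LDR r1, [r3] → r1=M[212]=-5
ADD r4, r4, r1 → r4=1+(-5)=-4
ADD r3, r3, #4 → r3=212+4=216
ADD r5, r5, #1 → r5=5+1=6
CMP r5, #7  (cmp 6,7)
BNE top: taken
AND r4, r4, #7 → r4=(-4)&7=4
LSR r4, r4, #2 → r4=4>>2=1
LDR r1, [r3] → r1=M[216]=2
ADD r4, r4, r1 → r4=1+2=3
ADD r3, r3, #4 → r3=216+4=220
ADD r5, r5, #1 → r5=6+1=7
CMP r5, #7  (cmp 7,7)
BNE top: not taken
halt.
Total executed instructions: 45.

45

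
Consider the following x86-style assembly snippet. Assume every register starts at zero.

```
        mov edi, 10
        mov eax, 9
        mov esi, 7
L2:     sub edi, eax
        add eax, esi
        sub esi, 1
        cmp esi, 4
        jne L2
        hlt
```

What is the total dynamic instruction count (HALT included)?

after mov edi, 10: edi=10
after mov eax, 9: eax=9
after mov esi, 7: esi=7
after sub edi, eax: edi=10-9=1
after add eax, esi: eax=9+7=16
after sub esi, 1: esi=7-1=6
cmp esi, 4  (cmp 6,4)
jne L2: taken
after sub edi, eax: edi=1-16=-15
after add eax, esi: eax=16+6=22
after sub esi, 1: esi=6-1=5
cmp esi, 4  (cmp 5,4)
jne L2: taken
after sub edi, eax: edi=(-15)-22=-37
after add eax, esi: eax=22+5=27
after sub esi, 1: esi=5-1=4
cmp esi, 4  (cmp 4,4)
jne L2: not taken
halt.
Total executed instructions: 19.

19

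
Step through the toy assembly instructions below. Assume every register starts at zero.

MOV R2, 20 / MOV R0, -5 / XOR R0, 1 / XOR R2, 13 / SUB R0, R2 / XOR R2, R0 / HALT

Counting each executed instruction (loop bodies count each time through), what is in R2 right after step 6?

after MOV R2, 20: R2=20
after MOV R0, -5: R0=-5
after XOR R0, 1: R0=(-5)^1=-6
after XOR R2, 13: R2=20^13=25
after SUB R0, R2: R0=(-6)-25=-31
after XOR R2, R0: R2=25^(-31)=-8
After step 6: R2 = -8.

-8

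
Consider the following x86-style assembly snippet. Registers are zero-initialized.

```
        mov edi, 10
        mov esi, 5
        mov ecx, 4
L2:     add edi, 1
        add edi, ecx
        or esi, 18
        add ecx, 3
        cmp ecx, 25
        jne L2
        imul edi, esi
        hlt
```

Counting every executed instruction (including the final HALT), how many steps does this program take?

47

mov edi, 10 → edi=10
mov esi, 5 → esi=5
mov ecx, 4 → ecx=4
add edi, 1 → edi=10+1=11
add edi, ecx → edi=11+4=15
or esi, 18 → esi=5|18=23
add ecx, 3 → ecx=4+3=7
cmp ecx, 25  (cmp 7,25)
jne L2: taken
add edi, 1 → edi=15+1=16
add edi, ecx → edi=16+7=23
or esi, 18 → esi=23|18=23
add ecx, 3 → ecx=7+3=10
cmp ecx, 25  (cmp 10,25)
jne L2: taken
add edi, 1 → edi=23+1=24
add edi, ecx → edi=24+10=34
or esi, 18 → esi=23|18=23
add ecx, 3 → ecx=10+3=13
cmp ecx, 25  (cmp 13,25)
jne L2: taken
add edi, 1 → edi=34+1=35
add edi, ecx → edi=35+13=48
or esi, 18 → esi=23|18=23
add ecx, 3 → ecx=13+3=16
cmp ecx, 25  (cmp 16,25)
jne L2: taken
add edi, 1 → edi=48+1=49
add edi, ecx → edi=49+16=65
or esi, 18 → esi=23|18=23
add ecx, 3 → ecx=16+3=19
cmp ecx, 25  (cmp 19,25)
jne L2: taken
add edi, 1 → edi=65+1=66
add edi, ecx → edi=66+19=85
or esi, 18 → esi=23|18=23
add ecx, 3 → ecx=19+3=22
cmp ecx, 25  (cmp 22,25)
jne L2: taken
add edi, 1 → edi=85+1=86
add edi, ecx → edi=86+22=108
or esi, 18 → esi=23|18=23
add ecx, 3 → ecx=22+3=25
cmp ecx, 25  (cmp 25,25)
jne L2: not taken
imul edi, esi → edi=108*23=2484
halt.
Total executed instructions: 47.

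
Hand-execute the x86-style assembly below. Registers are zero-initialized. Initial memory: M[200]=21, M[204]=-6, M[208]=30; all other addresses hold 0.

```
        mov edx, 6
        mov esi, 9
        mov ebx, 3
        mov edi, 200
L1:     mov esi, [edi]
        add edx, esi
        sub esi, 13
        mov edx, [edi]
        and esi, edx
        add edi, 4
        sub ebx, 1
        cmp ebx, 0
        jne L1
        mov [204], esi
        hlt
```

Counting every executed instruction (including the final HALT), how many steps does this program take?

33

mov edx, 6 → edx=6
mov esi, 9 → esi=9
mov ebx, 3 → ebx=3
mov edi, 200 → edi=200
mov esi, [edi] → esi=M[200]=21
add edx, esi → edx=6+21=27
sub esi, 13 → esi=21-13=8
mov edx, [edi] → edx=M[200]=21
and esi, edx → esi=8&21=0
add edi, 4 → edi=200+4=204
sub ebx, 1 → ebx=3-1=2
cmp ebx, 0  (cmp 2,0)
jne L1: taken
mov esi, [edi] → esi=M[204]=-6
add edx, esi → edx=21+(-6)=15
sub esi, 13 → esi=(-6)-13=-19
mov edx, [edi] → edx=M[204]=-6
and esi, edx → esi=(-19)&(-6)=-24
add edi, 4 → edi=204+4=208
sub ebx, 1 → ebx=2-1=1
cmp ebx, 0  (cmp 1,0)
jne L1: taken
mov esi, [edi] → esi=M[208]=30
add edx, esi → edx=(-6)+30=24
sub esi, 13 → esi=30-13=17
mov edx, [edi] → edx=M[208]=30
and esi, edx → esi=17&30=16
add edi, 4 → edi=208+4=212
sub ebx, 1 → ebx=1-1=0
cmp ebx, 0  (cmp 0,0)
jne L1: not taken
mov [204], esi → M[204]=16
halt.
Total executed instructions: 33.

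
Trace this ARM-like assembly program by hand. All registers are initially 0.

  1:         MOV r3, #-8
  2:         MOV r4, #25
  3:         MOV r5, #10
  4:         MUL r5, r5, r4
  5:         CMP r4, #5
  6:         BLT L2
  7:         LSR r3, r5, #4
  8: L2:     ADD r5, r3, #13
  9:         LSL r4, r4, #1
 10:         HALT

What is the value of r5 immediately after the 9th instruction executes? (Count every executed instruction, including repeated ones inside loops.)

28

MOV r3, #-8 → r3=-8
MOV r4, #25 → r4=25
MOV r5, #10 → r5=10
MUL r5, r5, r4 → r5=10*25=250
CMP r4, #5  (cmp 25,5)
BLT L2: not taken
LSR r3, r5, #4 → r3=250>>4=15
ADD r5, r3, #13 → r5=15+13=28
LSL r4, r4, #1 → r4=25<<1=50
After step 9: r5 = 28.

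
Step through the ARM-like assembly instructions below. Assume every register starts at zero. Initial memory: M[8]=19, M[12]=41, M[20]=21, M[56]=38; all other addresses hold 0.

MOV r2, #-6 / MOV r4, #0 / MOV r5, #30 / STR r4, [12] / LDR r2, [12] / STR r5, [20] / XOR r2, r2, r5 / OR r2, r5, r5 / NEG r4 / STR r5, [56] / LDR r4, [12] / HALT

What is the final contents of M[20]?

r2=-6
r4=0
r5=30
STR r4, [12] → M[12]=0
r2=M[12]=0
STR r5, [20] → M[20]=30
r2=0^30=30
r2=30|30=30
r4=-(0)=0
STR r5, [56] → M[56]=30
r4=M[12]=0
halt.

30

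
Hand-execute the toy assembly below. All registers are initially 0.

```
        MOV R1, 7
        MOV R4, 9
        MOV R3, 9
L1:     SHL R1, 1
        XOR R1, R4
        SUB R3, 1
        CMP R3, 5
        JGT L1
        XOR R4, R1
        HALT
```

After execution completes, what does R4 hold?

R1=7
R4=9
R3=9
R1=7<<1=14
R1=14^9=7
R3=9-1=8
CMP R3, 5  (cmp 8,5)
JGT L1: taken
R1=7<<1=14
R1=14^9=7
R3=8-1=7
CMP R3, 5  (cmp 7,5)
JGT L1: taken
R1=7<<1=14
R1=14^9=7
R3=7-1=6
CMP R3, 5  (cmp 6,5)
JGT L1: taken
R1=7<<1=14
R1=14^9=7
R3=6-1=5
CMP R3, 5  (cmp 5,5)
JGT L1: not taken
R4=9^7=14
halt.

14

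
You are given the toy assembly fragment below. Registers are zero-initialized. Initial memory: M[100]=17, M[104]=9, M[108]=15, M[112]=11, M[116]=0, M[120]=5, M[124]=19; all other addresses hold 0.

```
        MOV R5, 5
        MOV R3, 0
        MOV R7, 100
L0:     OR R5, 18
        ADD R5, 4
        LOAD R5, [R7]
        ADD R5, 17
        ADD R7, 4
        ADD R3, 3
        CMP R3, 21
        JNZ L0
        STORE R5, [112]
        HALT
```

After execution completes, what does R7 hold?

MOV R5, 5 → R5=5
MOV R3, 0 → R3=0
MOV R7, 100 → R7=100
OR R5, 18 → R5=5|18=23
ADD R5, 4 → R5=23+4=27
LOAD R5, [R7] → R5=M[100]=17
ADD R5, 17 → R5=17+17=34
ADD R7, 4 → R7=100+4=104
ADD R3, 3 → R3=0+3=3
CMP R3, 21  (cmp 3,21)
JNZ L0: taken
OR R5, 18 → R5=34|18=50
ADD R5, 4 → R5=50+4=54
LOAD R5, [R7] → R5=M[104]=9
ADD R5, 17 → R5=9+17=26
ADD R7, 4 → R7=104+4=108
ADD R3, 3 → R3=3+3=6
CMP R3, 21  (cmp 6,21)
JNZ L0: taken
OR R5, 18 → R5=26|18=26
ADD R5, 4 → R5=26+4=30
LOAD R5, [R7] → R5=M[108]=15
ADD R5, 17 → R5=15+17=32
ADD R7, 4 → R7=108+4=112
ADD R3, 3 → R3=6+3=9
CMP R3, 21  (cmp 9,21)
JNZ L0: taken
OR R5, 18 → R5=32|18=50
ADD R5, 4 → R5=50+4=54
LOAD R5, [R7] → R5=M[112]=11
ADD R5, 17 → R5=11+17=28
ADD R7, 4 → R7=112+4=116
ADD R3, 3 → R3=9+3=12
CMP R3, 21  (cmp 12,21)
JNZ L0: taken
OR R5, 18 → R5=28|18=30
ADD R5, 4 → R5=30+4=34
LOAD R5, [R7] → R5=M[116]=0
ADD R5, 17 → R5=0+17=17
ADD R7, 4 → R7=116+4=120
ADD R3, 3 → R3=12+3=15
CMP R3, 21  (cmp 15,21)
JNZ L0: taken
OR R5, 18 → R5=17|18=19
ADD R5, 4 → R5=19+4=23
LOAD R5, [R7] → R5=M[120]=5
ADD R5, 17 → R5=5+17=22
ADD R7, 4 → R7=120+4=124
ADD R3, 3 → R3=15+3=18
CMP R3, 21  (cmp 18,21)
JNZ L0: taken
OR R5, 18 → R5=22|18=22
ADD R5, 4 → R5=22+4=26
LOAD R5, [R7] → R5=M[124]=19
ADD R5, 17 → R5=19+17=36
ADD R7, 4 → R7=124+4=128
ADD R3, 3 → R3=18+3=21
CMP R3, 21  (cmp 21,21)
JNZ L0: not taken
STORE R5, [112] → M[112]=36
halt.

128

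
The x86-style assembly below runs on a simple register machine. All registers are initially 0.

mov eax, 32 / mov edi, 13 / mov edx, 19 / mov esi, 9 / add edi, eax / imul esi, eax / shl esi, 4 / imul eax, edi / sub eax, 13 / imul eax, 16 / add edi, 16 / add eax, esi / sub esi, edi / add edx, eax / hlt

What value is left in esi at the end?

4547

after mov eax, 32: eax=32
after mov edi, 13: edi=13
after mov edx, 19: edx=19
after mov esi, 9: esi=9
after add edi, eax: edi=13+32=45
after imul esi, eax: esi=9*32=288
after shl esi, 4: esi=288<<4=4608
after imul eax, edi: eax=32*45=1440
after sub eax, 13: eax=1440-13=1427
after imul eax, 16: eax=1427*16=22832
after add edi, 16: edi=45+16=61
after add eax, esi: eax=22832+4608=27440
after sub esi, edi: esi=4608-61=4547
after add edx, eax: edx=19+27440=27459
halt.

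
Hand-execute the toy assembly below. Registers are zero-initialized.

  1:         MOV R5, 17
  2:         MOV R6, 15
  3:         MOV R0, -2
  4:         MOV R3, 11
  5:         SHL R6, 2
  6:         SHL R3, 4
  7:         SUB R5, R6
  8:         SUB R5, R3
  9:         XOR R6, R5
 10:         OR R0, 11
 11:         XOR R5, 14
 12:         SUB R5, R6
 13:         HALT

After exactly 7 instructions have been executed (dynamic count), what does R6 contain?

60

R5=17
R6=15
R0=-2
R3=11
R6=15<<2=60
R3=11<<4=176
R5=17-60=-43
After step 7: R6 = 60.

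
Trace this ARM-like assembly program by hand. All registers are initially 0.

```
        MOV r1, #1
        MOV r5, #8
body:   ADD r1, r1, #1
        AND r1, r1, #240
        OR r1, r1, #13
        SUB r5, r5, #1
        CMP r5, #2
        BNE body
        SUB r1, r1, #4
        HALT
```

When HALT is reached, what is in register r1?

MOV r1, #1 → r1=1
MOV r5, #8 → r5=8
ADD r1, r1, #1 → r1=1+1=2
AND r1, r1, #240 → r1=2&240=0
OR r1, r1, #13 → r1=0|13=13
SUB r5, r5, #1 → r5=8-1=7
CMP r5, #2  (cmp 7,2)
BNE body: taken
ADD r1, r1, #1 → r1=13+1=14
AND r1, r1, #240 → r1=14&240=0
OR r1, r1, #13 → r1=0|13=13
SUB r5, r5, #1 → r5=7-1=6
CMP r5, #2  (cmp 6,2)
BNE body: taken
ADD r1, r1, #1 → r1=13+1=14
AND r1, r1, #240 → r1=14&240=0
OR r1, r1, #13 → r1=0|13=13
SUB r5, r5, #1 → r5=6-1=5
CMP r5, #2  (cmp 5,2)
BNE body: taken
ADD r1, r1, #1 → r1=13+1=14
AND r1, r1, #240 → r1=14&240=0
OR r1, r1, #13 → r1=0|13=13
SUB r5, r5, #1 → r5=5-1=4
CMP r5, #2  (cmp 4,2)
BNE body: taken
ADD r1, r1, #1 → r1=13+1=14
AND r1, r1, #240 → r1=14&240=0
OR r1, r1, #13 → r1=0|13=13
SUB r5, r5, #1 → r5=4-1=3
CMP r5, #2  (cmp 3,2)
BNE body: taken
ADD r1, r1, #1 → r1=13+1=14
AND r1, r1, #240 → r1=14&240=0
OR r1, r1, #13 → r1=0|13=13
SUB r5, r5, #1 → r5=3-1=2
CMP r5, #2  (cmp 2,2)
BNE body: not taken
SUB r1, r1, #4 → r1=13-4=9
halt.

9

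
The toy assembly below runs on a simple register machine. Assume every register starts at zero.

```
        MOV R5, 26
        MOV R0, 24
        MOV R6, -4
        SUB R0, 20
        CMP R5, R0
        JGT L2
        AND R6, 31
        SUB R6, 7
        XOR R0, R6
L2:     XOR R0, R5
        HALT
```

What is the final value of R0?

30

MOV R5, 26 → R5=26
MOV R0, 24 → R0=24
MOV R6, -4 → R6=-4
SUB R0, 20 → R0=24-20=4
CMP R5, R0  (cmp 26,4)
JGT L2: taken
XOR R0, R5 → R0=4^26=30
halt.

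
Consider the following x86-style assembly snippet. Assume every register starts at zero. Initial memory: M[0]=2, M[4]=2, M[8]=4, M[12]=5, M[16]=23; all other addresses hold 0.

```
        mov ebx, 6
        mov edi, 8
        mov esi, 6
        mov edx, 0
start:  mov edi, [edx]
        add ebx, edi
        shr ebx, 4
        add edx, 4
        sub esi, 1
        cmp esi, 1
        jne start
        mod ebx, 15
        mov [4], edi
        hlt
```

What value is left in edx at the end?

ebx=6
edi=8
esi=6
edx=0
edi=M[0]=2
ebx=6+2=8
ebx=8>>4=0
edx=0+4=4
esi=6-1=5
cmp esi, 1  (cmp 5,1)
jne start: taken
edi=M[4]=2
ebx=0+2=2
ebx=2>>4=0
edx=4+4=8
esi=5-1=4
cmp esi, 1  (cmp 4,1)
jne start: taken
edi=M[8]=4
ebx=0+4=4
ebx=4>>4=0
edx=8+4=12
esi=4-1=3
cmp esi, 1  (cmp 3,1)
jne start: taken
edi=M[12]=5
ebx=0+5=5
ebx=5>>4=0
edx=12+4=16
esi=3-1=2
cmp esi, 1  (cmp 2,1)
jne start: taken
edi=M[16]=23
ebx=0+23=23
ebx=23>>4=1
edx=16+4=20
esi=2-1=1
cmp esi, 1  (cmp 1,1)
jne start: not taken
ebx=1%15=1
mov [4], edi → M[4]=23
halt.

20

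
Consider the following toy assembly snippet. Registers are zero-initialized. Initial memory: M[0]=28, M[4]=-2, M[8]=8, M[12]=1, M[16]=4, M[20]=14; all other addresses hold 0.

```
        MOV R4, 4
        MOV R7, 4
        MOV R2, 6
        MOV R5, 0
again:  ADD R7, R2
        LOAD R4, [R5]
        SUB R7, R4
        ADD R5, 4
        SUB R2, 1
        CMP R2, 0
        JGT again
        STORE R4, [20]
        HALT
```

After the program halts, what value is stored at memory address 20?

after MOV R4, 4: R4=4
after MOV R7, 4: R7=4
after MOV R2, 6: R2=6
after MOV R5, 0: R5=0
after ADD R7, R2: R7=4+6=10
after LOAD R4, [R5]: R4=M[0]=28
after SUB R7, R4: R7=10-28=-18
after ADD R5, 4: R5=0+4=4
after SUB R2, 1: R2=6-1=5
CMP R2, 0  (cmp 5,0)
JGT again: taken
after ADD R7, R2: R7=(-18)+5=-13
after LOAD R4, [R5]: R4=M[4]=-2
after SUB R7, R4: R7=(-13)-(-2)=-11
after ADD R5, 4: R5=4+4=8
after SUB R2, 1: R2=5-1=4
CMP R2, 0  (cmp 4,0)
JGT again: taken
after ADD R7, R2: R7=(-11)+4=-7
after LOAD R4, [R5]: R4=M[8]=8
after SUB R7, R4: R7=(-7)-8=-15
after ADD R5, 4: R5=8+4=12
after SUB R2, 1: R2=4-1=3
CMP R2, 0  (cmp 3,0)
JGT again: taken
after ADD R7, R2: R7=(-15)+3=-12
after LOAD R4, [R5]: R4=M[12]=1
after SUB R7, R4: R7=(-12)-1=-13
after ADD R5, 4: R5=12+4=16
after SUB R2, 1: R2=3-1=2
CMP R2, 0  (cmp 2,0)
JGT again: taken
after ADD R7, R2: R7=(-13)+2=-11
after LOAD R4, [R5]: R4=M[16]=4
after SUB R7, R4: R7=(-11)-4=-15
after ADD R5, 4: R5=16+4=20
after SUB R2, 1: R2=2-1=1
CMP R2, 0  (cmp 1,0)
JGT again: taken
after ADD R7, R2: R7=(-15)+1=-14
after LOAD R4, [R5]: R4=M[20]=14
after SUB R7, R4: R7=(-14)-14=-28
after ADD R5, 4: R5=20+4=24
after SUB R2, 1: R2=1-1=0
CMP R2, 0  (cmp 0,0)
JGT again: not taken
STORE R4, [20] → M[20]=14
halt.

14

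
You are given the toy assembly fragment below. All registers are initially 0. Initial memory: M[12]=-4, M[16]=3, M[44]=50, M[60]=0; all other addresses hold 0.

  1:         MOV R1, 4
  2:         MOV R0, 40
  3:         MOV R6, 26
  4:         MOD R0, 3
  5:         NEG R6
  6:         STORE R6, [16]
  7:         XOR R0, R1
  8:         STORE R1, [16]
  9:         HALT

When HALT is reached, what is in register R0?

5

R1=4
R0=40
R6=26
R0=40%3=1
R6=-(26)=-26
STORE R6, [16] → M[16]=-26
R0=1^4=5
STORE R1, [16] → M[16]=4
halt.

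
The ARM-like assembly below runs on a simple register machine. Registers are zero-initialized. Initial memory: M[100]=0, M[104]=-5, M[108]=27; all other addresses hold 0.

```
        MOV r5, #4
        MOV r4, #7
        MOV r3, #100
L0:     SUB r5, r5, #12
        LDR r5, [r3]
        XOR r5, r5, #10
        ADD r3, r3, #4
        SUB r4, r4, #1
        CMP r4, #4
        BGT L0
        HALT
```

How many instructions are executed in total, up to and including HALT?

25

after MOV r5, #4: r5=4
after MOV r4, #7: r4=7
after MOV r3, #100: r3=100
after SUB r5, r5, #12: r5=4-12=-8
after LDR r5, [r3]: r5=M[100]=0
after XOR r5, r5, #10: r5=0^10=10
after ADD r3, r3, #4: r3=100+4=104
after SUB r4, r4, #1: r4=7-1=6
CMP r4, #4  (cmp 6,4)
BGT L0: taken
after SUB r5, r5, #12: r5=10-12=-2
after LDR r5, [r3]: r5=M[104]=-5
after XOR r5, r5, #10: r5=(-5)^10=-15
after ADD r3, r3, #4: r3=104+4=108
after SUB r4, r4, #1: r4=6-1=5
CMP r4, #4  (cmp 5,4)
BGT L0: taken
after SUB r5, r5, #12: r5=(-15)-12=-27
after LDR r5, [r3]: r5=M[108]=27
after XOR r5, r5, #10: r5=27^10=17
after ADD r3, r3, #4: r3=108+4=112
after SUB r4, r4, #1: r4=5-1=4
CMP r4, #4  (cmp 4,4)
BGT L0: not taken
halt.
Total executed instructions: 25.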